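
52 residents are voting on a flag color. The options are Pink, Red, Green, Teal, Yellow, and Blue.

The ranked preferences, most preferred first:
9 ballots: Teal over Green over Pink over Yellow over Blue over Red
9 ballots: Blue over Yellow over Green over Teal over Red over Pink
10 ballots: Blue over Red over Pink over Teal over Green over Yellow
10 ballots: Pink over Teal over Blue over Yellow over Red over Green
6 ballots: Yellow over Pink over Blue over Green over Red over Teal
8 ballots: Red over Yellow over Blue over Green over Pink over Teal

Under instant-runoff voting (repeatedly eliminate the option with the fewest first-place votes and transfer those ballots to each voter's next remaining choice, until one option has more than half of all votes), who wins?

Round 1: Pink 10, Red 8, Green 0, Teal 9, Yellow 6, Blue 19. Green eliminated.
Round 2: Pink 10, Red 8, Teal 9, Yellow 6, Blue 19. Yellow eliminated.
Round 3: Pink 16, Red 8, Teal 9, Blue 19. Red eliminated.
Round 4: Pink 16, Teal 9, Blue 27. Blue has a majority (≥27).

Blue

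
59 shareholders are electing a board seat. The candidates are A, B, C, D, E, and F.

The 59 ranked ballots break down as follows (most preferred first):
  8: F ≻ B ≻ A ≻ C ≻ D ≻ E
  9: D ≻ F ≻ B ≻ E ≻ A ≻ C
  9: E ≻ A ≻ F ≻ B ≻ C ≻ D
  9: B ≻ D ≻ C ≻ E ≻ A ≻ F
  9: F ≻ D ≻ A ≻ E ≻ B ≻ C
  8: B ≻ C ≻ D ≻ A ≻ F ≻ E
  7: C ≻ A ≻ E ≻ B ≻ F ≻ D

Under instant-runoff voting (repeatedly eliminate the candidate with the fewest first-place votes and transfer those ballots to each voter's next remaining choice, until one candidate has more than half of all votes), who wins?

F

Round 1: A 0, B 17, C 7, D 9, E 9, F 17. A eliminated.
Round 2: B 17, C 7, D 9, E 9, F 17. C eliminated.
Round 3: B 17, D 9, E 16, F 17. D eliminated.
Round 4: B 17, E 16, F 26. E eliminated.
Round 5: B 24, F 35. F has a majority (≥30).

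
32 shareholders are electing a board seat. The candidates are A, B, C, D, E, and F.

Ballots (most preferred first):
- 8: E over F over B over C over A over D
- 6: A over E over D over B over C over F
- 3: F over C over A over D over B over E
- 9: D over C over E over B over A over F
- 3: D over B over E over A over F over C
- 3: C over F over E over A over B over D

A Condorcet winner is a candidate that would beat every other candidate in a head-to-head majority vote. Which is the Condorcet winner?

E vs A: 23–9
E vs B: 26–6
E vs C: 17–15
E vs D: 17–15
E vs F: 26–6
E beats every other candidate.

E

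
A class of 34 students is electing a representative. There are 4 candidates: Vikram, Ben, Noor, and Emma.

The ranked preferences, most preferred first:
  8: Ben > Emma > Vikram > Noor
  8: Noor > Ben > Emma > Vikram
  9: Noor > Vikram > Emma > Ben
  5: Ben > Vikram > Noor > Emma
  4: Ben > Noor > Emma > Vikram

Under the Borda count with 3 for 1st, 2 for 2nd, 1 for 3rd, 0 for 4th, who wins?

Vikram: 8×1 + 8×0 + 9×2 + 5×2 + 4×0 = 36
Ben: 8×3 + 8×2 + 9×0 + 5×3 + 4×3 = 67
Noor: 8×0 + 8×3 + 9×3 + 5×1 + 4×2 = 64
Emma: 8×2 + 8×1 + 9×1 + 5×0 + 4×1 = 37

Ben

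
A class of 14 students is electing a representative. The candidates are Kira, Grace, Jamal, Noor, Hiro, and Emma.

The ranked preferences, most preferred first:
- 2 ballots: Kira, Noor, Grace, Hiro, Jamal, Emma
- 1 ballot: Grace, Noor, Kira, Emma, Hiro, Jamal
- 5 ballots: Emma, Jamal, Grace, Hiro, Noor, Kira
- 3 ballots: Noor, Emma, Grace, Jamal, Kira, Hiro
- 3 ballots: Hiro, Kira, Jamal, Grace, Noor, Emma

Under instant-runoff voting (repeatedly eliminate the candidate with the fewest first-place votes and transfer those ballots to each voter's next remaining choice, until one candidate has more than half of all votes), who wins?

Round 1: Kira 2, Grace 1, Jamal 0, Noor 3, Hiro 3, Emma 5. Jamal eliminated.
Round 2: Kira 2, Grace 1, Noor 3, Hiro 3, Emma 5. Grace eliminated.
Round 3: Kira 2, Noor 4, Hiro 3, Emma 5. Kira eliminated.
Round 4: Noor 6, Hiro 3, Emma 5. Hiro eliminated.
Round 5: Noor 9, Emma 5. Noor has a majority (≥8).

Noor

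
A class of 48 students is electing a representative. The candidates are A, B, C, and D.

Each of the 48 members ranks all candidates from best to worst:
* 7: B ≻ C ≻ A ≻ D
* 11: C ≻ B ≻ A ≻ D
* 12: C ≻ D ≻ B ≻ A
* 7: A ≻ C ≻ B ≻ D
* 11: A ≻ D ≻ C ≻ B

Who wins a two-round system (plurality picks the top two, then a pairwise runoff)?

C

Round 1 first-place votes: A 18, B 7, C 23, D 0. C and A advance.
Runoff: C is ranked above A on 30 ballots, A above C on 18.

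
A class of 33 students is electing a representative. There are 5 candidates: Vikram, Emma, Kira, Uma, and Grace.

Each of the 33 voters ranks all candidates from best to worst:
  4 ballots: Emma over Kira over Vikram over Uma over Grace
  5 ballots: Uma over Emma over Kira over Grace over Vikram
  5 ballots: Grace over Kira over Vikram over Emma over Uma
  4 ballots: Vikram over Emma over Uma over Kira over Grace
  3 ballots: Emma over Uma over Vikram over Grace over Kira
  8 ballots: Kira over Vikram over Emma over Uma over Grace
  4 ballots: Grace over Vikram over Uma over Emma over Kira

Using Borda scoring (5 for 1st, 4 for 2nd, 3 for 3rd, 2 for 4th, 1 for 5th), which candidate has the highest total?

Emma

Vikram: 4×3 + 5×1 + 5×3 + 4×5 + 3×3 + 8×4 + 4×4 = 109
Emma: 4×5 + 5×4 + 5×2 + 4×4 + 3×5 + 8×3 + 4×2 = 113
Kira: 4×4 + 5×3 + 5×4 + 4×2 + 3×1 + 8×5 + 4×1 = 106
Uma: 4×2 + 5×5 + 5×1 + 4×3 + 3×4 + 8×2 + 4×3 = 90
Grace: 4×1 + 5×2 + 5×5 + 4×1 + 3×2 + 8×1 + 4×5 = 77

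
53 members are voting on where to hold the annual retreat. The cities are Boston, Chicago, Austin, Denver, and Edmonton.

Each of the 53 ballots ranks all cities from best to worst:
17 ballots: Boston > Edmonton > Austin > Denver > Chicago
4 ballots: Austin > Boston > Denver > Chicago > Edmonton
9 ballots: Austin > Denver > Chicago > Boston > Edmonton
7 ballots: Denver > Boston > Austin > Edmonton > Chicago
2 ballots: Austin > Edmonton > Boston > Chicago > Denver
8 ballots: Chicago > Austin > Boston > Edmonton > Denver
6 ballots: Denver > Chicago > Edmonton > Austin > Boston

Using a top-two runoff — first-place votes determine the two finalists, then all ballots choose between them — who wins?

Round 1 first-place votes: Boston 17, Chicago 8, Austin 15, Denver 13, Edmonton 0. Boston and Austin advance.
Runoff: Boston is ranked above Austin on 24 ballots, Austin above Boston on 29.

Austin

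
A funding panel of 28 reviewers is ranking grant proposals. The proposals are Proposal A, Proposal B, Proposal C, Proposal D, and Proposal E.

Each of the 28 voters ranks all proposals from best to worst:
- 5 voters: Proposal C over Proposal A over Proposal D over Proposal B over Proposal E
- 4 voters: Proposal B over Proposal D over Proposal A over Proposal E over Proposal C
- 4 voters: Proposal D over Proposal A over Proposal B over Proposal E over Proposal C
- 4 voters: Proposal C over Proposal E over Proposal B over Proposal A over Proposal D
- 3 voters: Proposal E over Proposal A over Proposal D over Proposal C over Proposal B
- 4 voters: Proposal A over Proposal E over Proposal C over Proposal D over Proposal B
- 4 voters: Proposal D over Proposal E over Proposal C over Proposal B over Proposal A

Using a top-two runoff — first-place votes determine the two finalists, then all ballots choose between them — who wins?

Proposal D

Round 1 first-place votes: Proposal A 4, Proposal B 4, Proposal C 9, Proposal D 8, Proposal E 3. Proposal C and Proposal D advance.
Runoff: Proposal C is ranked above Proposal D on 13 ballots, Proposal D above Proposal C on 15.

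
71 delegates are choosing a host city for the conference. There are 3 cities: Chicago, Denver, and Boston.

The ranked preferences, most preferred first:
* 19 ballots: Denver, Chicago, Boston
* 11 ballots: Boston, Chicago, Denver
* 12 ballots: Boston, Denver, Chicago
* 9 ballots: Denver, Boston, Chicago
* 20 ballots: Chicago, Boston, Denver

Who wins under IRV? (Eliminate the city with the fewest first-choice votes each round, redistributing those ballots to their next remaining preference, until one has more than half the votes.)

Round 1: Chicago 20, Denver 28, Boston 23. Chicago eliminated.
Round 2: Denver 28, Boston 43. Boston has a majority (≥36).

Boston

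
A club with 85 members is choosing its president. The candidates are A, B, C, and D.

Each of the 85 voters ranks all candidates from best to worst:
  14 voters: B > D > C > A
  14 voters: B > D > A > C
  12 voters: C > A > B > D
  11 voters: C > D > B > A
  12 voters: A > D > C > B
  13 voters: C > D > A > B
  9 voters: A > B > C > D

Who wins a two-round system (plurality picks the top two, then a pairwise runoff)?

C

Round 1 first-place votes: A 21, B 28, C 36, D 0. C and B advance.
Runoff: C is ranked above B on 48 ballots, B above C on 37.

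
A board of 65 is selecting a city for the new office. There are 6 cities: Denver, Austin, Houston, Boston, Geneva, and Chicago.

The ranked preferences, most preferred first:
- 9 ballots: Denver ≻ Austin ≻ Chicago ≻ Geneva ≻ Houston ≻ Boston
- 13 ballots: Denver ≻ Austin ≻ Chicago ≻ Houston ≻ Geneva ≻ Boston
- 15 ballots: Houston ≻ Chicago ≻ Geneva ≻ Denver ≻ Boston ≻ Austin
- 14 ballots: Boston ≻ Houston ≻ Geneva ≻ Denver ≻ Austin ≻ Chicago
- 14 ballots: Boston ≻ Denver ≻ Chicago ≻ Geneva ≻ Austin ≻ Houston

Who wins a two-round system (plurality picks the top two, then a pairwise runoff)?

Round 1 first-place votes: Denver 22, Austin 0, Houston 15, Boston 28, Geneva 0, Chicago 0. Boston and Denver advance.
Runoff: Boston is ranked above Denver on 28 ballots, Denver above Boston on 37.

Denver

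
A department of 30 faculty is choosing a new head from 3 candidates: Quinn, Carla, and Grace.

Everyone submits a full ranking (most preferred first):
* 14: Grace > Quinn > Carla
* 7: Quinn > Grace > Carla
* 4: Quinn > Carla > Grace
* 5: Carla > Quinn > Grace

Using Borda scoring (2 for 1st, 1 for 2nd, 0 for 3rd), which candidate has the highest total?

Quinn: 14×1 + 7×2 + 4×2 + 5×1 = 41
Carla: 14×0 + 7×0 + 4×1 + 5×2 = 14
Grace: 14×2 + 7×1 + 4×0 + 5×0 = 35

Quinn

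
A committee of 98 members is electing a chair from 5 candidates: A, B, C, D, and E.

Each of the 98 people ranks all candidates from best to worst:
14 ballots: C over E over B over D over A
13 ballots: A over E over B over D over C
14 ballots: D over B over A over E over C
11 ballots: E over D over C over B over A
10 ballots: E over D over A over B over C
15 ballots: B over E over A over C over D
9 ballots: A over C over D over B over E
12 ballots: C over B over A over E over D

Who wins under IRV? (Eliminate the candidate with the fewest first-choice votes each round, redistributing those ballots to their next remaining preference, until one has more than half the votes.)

Round 1: A 22, B 15, C 26, D 14, E 21. D eliminated.
Round 2: A 22, B 29, C 26, E 21. E eliminated.
Round 3: A 32, B 29, C 37. B eliminated.
Round 4: A 61, C 37. A has a majority (≥50).

A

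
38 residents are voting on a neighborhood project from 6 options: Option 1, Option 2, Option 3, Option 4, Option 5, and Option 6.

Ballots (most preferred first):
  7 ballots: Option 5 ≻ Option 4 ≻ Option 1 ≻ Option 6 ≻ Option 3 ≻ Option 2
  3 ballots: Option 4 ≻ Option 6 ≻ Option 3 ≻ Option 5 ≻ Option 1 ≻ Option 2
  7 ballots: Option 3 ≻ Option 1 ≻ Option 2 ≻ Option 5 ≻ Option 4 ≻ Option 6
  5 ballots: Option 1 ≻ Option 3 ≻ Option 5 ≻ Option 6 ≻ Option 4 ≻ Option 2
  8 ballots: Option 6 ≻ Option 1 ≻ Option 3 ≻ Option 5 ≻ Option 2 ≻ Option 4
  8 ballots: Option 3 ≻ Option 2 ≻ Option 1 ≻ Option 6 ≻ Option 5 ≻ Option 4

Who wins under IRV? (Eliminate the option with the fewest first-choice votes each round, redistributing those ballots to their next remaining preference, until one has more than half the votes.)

Round 1: Option 1 5, Option 2 0, Option 3 15, Option 4 3, Option 5 7, Option 6 8. Option 2 eliminated.
Round 2: Option 1 5, Option 3 15, Option 4 3, Option 5 7, Option 6 8. Option 4 eliminated.
Round 3: Option 1 5, Option 3 15, Option 5 7, Option 6 11. Option 1 eliminated.
Round 4: Option 3 20, Option 5 7, Option 6 11. Option 3 has a majority (≥20).

Option 3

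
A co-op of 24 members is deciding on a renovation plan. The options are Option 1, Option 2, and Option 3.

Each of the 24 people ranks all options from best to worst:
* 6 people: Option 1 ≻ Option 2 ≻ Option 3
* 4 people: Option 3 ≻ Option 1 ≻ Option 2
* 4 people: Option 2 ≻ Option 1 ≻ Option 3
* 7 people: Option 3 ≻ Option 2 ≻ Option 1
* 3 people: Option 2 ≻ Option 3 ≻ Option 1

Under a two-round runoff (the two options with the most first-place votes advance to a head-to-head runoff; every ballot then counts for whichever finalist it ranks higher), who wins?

Option 2

Round 1 first-place votes: Option 1 6, Option 2 7, Option 3 11. Option 3 and Option 2 advance.
Runoff: Option 3 is ranked above Option 2 on 11 ballots, Option 2 above Option 3 on 13.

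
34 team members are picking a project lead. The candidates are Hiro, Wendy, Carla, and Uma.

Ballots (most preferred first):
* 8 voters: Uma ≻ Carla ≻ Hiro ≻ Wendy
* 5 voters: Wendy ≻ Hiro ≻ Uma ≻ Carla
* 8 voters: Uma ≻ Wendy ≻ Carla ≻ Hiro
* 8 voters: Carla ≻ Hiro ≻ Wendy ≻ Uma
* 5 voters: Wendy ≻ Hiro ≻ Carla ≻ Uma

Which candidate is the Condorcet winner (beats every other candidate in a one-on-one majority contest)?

Wendy vs Hiro: 18–16
Wendy vs Carla: 18–16
Wendy vs Uma: 18–16
Wendy beats every other candidate.

Wendy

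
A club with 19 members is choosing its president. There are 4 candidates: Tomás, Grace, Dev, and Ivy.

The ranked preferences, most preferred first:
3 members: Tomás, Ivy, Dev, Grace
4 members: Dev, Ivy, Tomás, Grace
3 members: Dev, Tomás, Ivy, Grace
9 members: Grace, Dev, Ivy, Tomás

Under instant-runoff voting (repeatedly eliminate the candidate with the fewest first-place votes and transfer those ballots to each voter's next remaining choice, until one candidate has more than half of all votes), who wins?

Round 1: Tomás 3, Grace 9, Dev 7, Ivy 0. Ivy eliminated.
Round 2: Tomás 3, Grace 9, Dev 7. Tomás eliminated.
Round 3: Grace 9, Dev 10. Dev has a majority (≥10).

Dev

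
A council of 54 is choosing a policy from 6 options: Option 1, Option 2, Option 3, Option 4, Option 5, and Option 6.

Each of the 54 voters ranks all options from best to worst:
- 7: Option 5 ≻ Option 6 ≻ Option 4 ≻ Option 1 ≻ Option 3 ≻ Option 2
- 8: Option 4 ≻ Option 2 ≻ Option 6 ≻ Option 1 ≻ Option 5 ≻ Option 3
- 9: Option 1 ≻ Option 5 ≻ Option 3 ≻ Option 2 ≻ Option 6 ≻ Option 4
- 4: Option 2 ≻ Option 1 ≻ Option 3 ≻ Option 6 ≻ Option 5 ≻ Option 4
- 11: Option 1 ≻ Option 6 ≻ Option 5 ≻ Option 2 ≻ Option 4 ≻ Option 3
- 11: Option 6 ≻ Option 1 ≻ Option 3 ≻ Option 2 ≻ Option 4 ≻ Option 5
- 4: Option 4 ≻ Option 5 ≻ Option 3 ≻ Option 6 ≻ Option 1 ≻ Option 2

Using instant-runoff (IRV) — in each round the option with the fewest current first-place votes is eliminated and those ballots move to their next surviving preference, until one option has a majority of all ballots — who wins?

Option 6

Round 1: Option 1 20, Option 2 4, Option 3 0, Option 4 12, Option 5 7, Option 6 11. Option 3 eliminated.
Round 2: Option 1 20, Option 2 4, Option 4 12, Option 5 7, Option 6 11. Option 2 eliminated.
Round 3: Option 1 24, Option 4 12, Option 5 7, Option 6 11. Option 5 eliminated.
Round 4: Option 1 24, Option 4 12, Option 6 18. Option 4 eliminated.
Round 5: Option 1 24, Option 6 30. Option 6 has a majority (≥28).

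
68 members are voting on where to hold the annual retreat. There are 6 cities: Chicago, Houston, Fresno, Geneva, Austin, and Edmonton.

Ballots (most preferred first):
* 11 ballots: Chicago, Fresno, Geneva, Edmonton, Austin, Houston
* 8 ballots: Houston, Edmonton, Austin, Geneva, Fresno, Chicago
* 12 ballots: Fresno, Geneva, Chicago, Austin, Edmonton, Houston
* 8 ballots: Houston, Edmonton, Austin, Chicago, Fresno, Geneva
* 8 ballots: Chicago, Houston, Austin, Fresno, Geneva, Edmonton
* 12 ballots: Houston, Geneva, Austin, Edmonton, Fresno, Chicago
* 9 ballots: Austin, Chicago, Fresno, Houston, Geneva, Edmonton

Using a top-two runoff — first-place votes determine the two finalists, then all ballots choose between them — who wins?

Round 1 first-place votes: Chicago 19, Houston 28, Fresno 12, Geneva 0, Austin 9, Edmonton 0. Houston and Chicago advance.
Runoff: Houston is ranked above Chicago on 28 ballots, Chicago above Houston on 40.

Chicago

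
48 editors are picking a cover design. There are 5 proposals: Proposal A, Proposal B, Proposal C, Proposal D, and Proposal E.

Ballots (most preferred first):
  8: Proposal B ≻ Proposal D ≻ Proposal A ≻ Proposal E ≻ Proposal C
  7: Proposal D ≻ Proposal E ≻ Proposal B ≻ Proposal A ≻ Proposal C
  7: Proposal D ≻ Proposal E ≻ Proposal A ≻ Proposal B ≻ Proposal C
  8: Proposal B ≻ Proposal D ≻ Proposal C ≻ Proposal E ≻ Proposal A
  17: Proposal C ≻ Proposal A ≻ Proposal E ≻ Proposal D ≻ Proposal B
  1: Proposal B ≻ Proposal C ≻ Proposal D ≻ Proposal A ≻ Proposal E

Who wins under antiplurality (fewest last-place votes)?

Last-place votes: Proposal A 8, Proposal B 17, Proposal C 22, Proposal D 0, Proposal E 1.

Proposal D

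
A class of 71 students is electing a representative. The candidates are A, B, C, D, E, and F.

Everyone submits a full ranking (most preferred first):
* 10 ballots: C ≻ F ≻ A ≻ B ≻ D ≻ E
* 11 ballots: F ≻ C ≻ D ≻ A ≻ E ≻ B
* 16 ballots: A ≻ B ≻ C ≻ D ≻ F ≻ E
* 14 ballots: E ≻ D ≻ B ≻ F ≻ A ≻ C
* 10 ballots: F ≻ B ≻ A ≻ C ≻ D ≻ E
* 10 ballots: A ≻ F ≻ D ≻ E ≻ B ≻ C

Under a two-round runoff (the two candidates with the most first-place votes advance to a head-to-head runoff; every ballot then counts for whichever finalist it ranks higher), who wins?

F

Round 1 first-place votes: A 26, B 0, C 10, D 0, E 14, F 21. A and F advance.
Runoff: A is ranked above F on 26 ballots, F above A on 45.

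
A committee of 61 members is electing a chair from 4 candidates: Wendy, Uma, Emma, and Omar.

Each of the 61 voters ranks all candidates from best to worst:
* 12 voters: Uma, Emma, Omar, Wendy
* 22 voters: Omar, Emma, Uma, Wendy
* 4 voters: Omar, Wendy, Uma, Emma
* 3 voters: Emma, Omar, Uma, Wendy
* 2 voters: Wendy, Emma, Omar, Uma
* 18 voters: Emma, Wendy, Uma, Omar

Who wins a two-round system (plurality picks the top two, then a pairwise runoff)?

Emma

Round 1 first-place votes: Wendy 2, Uma 12, Emma 21, Omar 26. Omar and Emma advance.
Runoff: Omar is ranked above Emma on 26 ballots, Emma above Omar on 35.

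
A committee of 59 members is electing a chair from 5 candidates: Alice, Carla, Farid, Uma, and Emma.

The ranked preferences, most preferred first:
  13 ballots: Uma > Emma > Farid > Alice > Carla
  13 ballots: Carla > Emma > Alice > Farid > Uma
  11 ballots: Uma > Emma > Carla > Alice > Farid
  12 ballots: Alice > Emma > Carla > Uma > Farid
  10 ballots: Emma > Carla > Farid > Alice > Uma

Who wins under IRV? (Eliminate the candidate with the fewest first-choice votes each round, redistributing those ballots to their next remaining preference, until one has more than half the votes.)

Carla

Round 1: Alice 12, Carla 13, Farid 0, Uma 24, Emma 10. Farid eliminated.
Round 2: Alice 12, Carla 13, Uma 24, Emma 10. Emma eliminated.
Round 3: Alice 12, Carla 23, Uma 24. Alice eliminated.
Round 4: Carla 35, Uma 24. Carla has a majority (≥30).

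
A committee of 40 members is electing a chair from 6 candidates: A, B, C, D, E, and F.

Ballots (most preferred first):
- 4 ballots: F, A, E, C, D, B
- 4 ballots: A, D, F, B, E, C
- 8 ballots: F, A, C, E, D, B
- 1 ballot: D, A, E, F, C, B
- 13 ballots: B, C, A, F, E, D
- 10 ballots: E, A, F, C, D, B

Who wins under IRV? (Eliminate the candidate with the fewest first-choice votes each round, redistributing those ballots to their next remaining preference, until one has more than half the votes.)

F

Round 1: A 4, B 13, C 0, D 1, E 10, F 12. C eliminated.
Round 2: A 4, B 13, D 1, E 10, F 12. D eliminated.
Round 3: A 5, B 13, E 10, F 12. A eliminated.
Round 4: B 13, E 11, F 16. E eliminated.
Round 5: B 13, F 27. F has a majority (≥21).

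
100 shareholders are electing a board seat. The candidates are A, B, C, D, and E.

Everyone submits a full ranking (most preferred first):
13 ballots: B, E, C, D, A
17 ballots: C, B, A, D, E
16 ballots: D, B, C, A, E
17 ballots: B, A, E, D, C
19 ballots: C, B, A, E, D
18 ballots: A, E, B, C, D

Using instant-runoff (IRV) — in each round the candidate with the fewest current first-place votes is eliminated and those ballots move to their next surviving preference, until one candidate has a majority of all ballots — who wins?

B

Round 1: A 18, B 30, C 36, D 16, E 0. E eliminated.
Round 2: A 18, B 30, C 36, D 16. D eliminated.
Round 3: A 18, B 46, C 36. A eliminated.
Round 4: B 64, C 36. B has a majority (≥51).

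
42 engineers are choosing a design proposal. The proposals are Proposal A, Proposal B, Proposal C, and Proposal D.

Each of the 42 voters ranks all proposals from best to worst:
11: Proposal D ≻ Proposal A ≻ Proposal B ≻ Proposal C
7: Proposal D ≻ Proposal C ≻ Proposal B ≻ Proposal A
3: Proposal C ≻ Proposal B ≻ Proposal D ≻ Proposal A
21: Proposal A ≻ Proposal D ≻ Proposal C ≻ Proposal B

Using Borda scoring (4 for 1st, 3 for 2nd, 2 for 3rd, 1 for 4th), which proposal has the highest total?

Proposal D

Proposal A: 11×3 + 7×1 + 3×1 + 21×4 = 127
Proposal B: 11×2 + 7×2 + 3×3 + 21×1 = 66
Proposal C: 11×1 + 7×3 + 3×4 + 21×2 = 86
Proposal D: 11×4 + 7×4 + 3×2 + 21×3 = 141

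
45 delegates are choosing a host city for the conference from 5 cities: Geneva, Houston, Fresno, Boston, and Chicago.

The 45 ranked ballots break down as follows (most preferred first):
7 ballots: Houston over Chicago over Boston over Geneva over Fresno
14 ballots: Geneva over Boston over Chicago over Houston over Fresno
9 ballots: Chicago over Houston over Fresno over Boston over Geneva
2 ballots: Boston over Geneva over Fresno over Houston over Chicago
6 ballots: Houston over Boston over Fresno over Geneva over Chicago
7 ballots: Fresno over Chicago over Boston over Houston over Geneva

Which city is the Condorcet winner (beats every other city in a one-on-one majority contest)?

Chicago vs Geneva: 23–22
Chicago vs Houston: 30–15
Chicago vs Fresno: 30–15
Chicago vs Boston: 23–22
Chicago beats every other city.

Chicago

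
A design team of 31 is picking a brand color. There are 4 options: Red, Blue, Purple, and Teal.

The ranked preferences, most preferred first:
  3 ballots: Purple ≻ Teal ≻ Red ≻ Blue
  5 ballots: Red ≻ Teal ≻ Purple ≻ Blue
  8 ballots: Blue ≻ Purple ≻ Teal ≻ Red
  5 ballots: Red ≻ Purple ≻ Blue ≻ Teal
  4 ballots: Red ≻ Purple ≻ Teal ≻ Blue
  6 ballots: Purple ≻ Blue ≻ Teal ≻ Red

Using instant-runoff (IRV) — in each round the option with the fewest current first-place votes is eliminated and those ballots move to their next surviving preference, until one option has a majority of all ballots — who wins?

Round 1: Red 14, Blue 8, Purple 9, Teal 0. Teal eliminated.
Round 2: Red 14, Blue 8, Purple 9. Blue eliminated.
Round 3: Red 14, Purple 17. Purple has a majority (≥16).

Purple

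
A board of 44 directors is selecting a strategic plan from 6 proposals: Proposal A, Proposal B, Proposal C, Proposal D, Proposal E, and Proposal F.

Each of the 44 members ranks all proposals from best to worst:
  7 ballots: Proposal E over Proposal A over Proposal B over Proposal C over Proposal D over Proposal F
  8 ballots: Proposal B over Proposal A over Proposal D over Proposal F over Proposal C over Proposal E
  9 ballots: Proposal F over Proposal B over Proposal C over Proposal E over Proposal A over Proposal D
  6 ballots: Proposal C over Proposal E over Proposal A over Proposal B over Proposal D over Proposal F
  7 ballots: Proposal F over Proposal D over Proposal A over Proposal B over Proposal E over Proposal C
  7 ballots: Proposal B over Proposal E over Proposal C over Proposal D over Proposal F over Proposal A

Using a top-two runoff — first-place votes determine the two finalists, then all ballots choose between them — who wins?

Proposal B

Round 1 first-place votes: Proposal A 0, Proposal B 15, Proposal C 6, Proposal D 0, Proposal E 7, Proposal F 16. Proposal F and Proposal B advance.
Runoff: Proposal F is ranked above Proposal B on 16 ballots, Proposal B above Proposal F on 28.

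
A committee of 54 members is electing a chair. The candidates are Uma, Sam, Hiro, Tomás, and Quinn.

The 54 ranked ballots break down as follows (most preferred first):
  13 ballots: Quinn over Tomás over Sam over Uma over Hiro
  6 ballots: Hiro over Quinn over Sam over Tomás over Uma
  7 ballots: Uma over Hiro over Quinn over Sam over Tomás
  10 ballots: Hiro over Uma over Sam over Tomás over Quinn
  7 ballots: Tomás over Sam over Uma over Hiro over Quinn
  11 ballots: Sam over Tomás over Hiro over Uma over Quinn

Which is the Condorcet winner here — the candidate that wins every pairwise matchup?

Sam vs Uma: 37–17
Sam vs Hiro: 31–23
Sam vs Tomás: 34–20
Sam vs Quinn: 28–26
Sam beats every other candidate.

Sam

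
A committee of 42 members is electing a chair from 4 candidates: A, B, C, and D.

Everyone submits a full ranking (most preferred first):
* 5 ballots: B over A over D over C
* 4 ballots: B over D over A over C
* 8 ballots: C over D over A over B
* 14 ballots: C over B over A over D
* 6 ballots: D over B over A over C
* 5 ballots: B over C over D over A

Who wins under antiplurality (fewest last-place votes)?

Last-place votes: A 5, B 8, C 15, D 14.

A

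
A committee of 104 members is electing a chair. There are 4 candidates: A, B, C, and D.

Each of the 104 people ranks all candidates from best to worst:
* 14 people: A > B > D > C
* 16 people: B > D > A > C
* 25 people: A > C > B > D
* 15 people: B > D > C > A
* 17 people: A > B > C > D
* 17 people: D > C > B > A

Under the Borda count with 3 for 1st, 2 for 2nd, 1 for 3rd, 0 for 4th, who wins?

B

A: 14×3 + 16×1 + 25×3 + 15×0 + 17×3 + 17×0 = 184
B: 14×2 + 16×3 + 25×1 + 15×3 + 17×2 + 17×1 = 197
C: 14×0 + 16×0 + 25×2 + 15×1 + 17×1 + 17×2 = 116
D: 14×1 + 16×2 + 25×0 + 15×2 + 17×0 + 17×3 = 127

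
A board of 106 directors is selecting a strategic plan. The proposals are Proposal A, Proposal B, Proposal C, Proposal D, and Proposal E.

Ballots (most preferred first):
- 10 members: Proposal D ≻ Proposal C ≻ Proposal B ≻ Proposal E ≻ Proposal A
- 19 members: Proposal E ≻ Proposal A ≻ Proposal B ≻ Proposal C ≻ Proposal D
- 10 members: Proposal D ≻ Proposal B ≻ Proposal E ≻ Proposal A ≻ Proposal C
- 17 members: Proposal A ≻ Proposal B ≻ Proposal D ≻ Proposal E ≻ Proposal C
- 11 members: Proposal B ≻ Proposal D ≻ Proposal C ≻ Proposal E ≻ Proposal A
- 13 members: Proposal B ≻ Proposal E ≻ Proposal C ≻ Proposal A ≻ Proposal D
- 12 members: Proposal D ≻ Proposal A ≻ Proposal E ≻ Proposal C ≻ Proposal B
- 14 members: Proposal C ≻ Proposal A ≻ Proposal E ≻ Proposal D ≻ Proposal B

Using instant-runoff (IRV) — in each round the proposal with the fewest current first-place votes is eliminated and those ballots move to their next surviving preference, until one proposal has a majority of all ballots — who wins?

Proposal A

Round 1: Proposal A 17, Proposal B 24, Proposal C 14, Proposal D 32, Proposal E 19. Proposal C eliminated.
Round 2: Proposal A 31, Proposal B 24, Proposal D 32, Proposal E 19. Proposal E eliminated.
Round 3: Proposal A 50, Proposal B 24, Proposal D 32. Proposal B eliminated.
Round 4: Proposal A 63, Proposal D 43. Proposal A has a majority (≥54).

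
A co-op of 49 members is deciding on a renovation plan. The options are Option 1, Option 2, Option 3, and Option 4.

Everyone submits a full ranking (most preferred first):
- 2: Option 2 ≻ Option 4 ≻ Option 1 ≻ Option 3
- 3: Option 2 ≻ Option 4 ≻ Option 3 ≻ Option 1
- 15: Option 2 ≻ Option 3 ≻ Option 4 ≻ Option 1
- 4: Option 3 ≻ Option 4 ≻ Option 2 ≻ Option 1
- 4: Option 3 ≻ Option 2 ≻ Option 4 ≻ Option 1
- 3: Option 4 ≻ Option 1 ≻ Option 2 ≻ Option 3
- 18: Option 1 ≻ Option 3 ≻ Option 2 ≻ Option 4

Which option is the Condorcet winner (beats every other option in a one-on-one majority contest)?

Option 3 vs Option 1: 26–23
Option 3 vs Option 2: 26–23
Option 3 vs Option 4: 41–8
Option 3 beats every other option.

Option 3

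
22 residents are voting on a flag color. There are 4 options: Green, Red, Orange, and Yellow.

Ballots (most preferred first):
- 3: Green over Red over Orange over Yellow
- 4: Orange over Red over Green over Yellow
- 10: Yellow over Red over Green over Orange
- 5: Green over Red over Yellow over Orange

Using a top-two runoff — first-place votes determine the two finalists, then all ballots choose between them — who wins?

Round 1 first-place votes: Green 8, Red 0, Orange 4, Yellow 10. Yellow and Green advance.
Runoff: Yellow is ranked above Green on 10 ballots, Green above Yellow on 12.

Green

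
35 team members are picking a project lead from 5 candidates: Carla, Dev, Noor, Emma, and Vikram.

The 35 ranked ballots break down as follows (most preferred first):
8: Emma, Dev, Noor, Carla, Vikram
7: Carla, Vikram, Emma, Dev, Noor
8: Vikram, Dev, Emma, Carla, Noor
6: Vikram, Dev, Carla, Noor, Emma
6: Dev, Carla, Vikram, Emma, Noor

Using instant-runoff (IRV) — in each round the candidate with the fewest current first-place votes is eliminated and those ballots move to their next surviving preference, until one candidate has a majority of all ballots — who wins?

Round 1: Carla 7, Dev 6, Noor 0, Emma 8, Vikram 14. Noor eliminated.
Round 2: Carla 7, Dev 6, Emma 8, Vikram 14. Dev eliminated.
Round 3: Carla 13, Emma 8, Vikram 14. Emma eliminated.
Round 4: Carla 21, Vikram 14. Carla has a majority (≥18).

Carla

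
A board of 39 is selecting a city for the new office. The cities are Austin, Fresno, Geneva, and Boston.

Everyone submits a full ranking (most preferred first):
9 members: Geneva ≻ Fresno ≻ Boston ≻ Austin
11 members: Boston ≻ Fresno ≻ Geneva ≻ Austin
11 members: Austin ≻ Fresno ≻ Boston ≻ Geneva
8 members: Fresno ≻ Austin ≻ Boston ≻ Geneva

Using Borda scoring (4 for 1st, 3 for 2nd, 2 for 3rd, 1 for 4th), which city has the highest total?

Fresno

Austin: 9×1 + 11×1 + 11×4 + 8×3 = 88
Fresno: 9×3 + 11×3 + 11×3 + 8×4 = 125
Geneva: 9×4 + 11×2 + 11×1 + 8×1 = 77
Boston: 9×2 + 11×4 + 11×2 + 8×2 = 100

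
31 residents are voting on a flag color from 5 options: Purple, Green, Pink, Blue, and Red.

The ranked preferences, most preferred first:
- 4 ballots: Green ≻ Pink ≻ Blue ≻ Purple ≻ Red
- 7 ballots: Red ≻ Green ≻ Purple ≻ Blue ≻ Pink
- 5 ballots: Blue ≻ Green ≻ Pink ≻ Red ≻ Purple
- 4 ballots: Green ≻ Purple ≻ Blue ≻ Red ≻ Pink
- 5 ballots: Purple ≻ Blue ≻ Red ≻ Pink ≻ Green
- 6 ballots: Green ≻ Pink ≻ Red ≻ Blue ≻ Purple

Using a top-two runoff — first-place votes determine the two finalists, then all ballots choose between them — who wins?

Round 1 first-place votes: Purple 5, Green 14, Pink 0, Blue 5, Red 7. Green and Red advance.
Runoff: Green is ranked above Red on 19 ballots, Red above Green on 12.

Green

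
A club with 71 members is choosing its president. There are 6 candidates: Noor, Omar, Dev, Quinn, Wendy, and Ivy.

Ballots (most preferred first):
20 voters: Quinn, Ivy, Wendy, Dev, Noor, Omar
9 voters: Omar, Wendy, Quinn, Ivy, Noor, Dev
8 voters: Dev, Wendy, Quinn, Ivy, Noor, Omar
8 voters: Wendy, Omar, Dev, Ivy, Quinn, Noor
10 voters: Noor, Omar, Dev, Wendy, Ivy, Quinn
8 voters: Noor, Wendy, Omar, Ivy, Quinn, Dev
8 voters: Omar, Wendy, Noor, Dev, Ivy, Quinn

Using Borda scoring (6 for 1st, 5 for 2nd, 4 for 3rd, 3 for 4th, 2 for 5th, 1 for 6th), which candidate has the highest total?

Wendy

Noor: 20×2 + 9×2 + 8×2 + 8×1 + 10×6 + 8×6 + 8×4 = 222
Omar: 20×1 + 9×6 + 8×1 + 8×5 + 10×5 + 8×4 + 8×6 = 252
Dev: 20×3 + 9×1 + 8×6 + 8×4 + 10×4 + 8×1 + 8×3 = 221
Quinn: 20×6 + 9×4 + 8×4 + 8×2 + 10×1 + 8×2 + 8×1 = 238
Wendy: 20×4 + 9×5 + 8×5 + 8×6 + 10×3 + 8×5 + 8×5 = 323
Ivy: 20×5 + 9×3 + 8×3 + 8×3 + 10×2 + 8×3 + 8×2 = 235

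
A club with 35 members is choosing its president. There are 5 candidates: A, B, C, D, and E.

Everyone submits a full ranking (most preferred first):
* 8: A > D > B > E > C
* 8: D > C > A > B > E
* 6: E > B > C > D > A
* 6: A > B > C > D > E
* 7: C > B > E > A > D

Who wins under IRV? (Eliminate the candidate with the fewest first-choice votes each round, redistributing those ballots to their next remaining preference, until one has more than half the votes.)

Round 1: A 14, B 0, C 7, D 8, E 6. B eliminated.
Round 2: A 14, C 7, D 8, E 6. E eliminated.
Round 3: A 14, C 13, D 8. D eliminated.
Round 4: A 14, C 21. C has a majority (≥18).

C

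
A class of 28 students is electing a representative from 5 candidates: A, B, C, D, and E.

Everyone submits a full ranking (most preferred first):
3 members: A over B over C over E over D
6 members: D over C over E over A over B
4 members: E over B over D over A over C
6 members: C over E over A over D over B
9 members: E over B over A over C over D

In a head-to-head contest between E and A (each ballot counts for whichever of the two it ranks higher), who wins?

E is ranked above A on 25 ballots; A above E on 3.

E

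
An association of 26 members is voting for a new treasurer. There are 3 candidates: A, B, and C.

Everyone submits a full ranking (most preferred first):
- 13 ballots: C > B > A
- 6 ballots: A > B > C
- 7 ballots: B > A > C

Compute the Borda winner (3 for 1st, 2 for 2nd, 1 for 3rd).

A: 13×1 + 6×3 + 7×2 = 45
B: 13×2 + 6×2 + 7×3 = 59
C: 13×3 + 6×1 + 7×1 = 52

B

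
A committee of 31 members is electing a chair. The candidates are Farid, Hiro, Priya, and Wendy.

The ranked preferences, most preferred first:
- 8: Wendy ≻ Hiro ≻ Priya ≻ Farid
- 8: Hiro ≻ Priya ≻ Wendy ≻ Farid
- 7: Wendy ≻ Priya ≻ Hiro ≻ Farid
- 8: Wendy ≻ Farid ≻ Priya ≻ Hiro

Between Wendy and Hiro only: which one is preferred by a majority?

Wendy

Wendy is ranked above Hiro on 23 ballots; Hiro above Wendy on 8.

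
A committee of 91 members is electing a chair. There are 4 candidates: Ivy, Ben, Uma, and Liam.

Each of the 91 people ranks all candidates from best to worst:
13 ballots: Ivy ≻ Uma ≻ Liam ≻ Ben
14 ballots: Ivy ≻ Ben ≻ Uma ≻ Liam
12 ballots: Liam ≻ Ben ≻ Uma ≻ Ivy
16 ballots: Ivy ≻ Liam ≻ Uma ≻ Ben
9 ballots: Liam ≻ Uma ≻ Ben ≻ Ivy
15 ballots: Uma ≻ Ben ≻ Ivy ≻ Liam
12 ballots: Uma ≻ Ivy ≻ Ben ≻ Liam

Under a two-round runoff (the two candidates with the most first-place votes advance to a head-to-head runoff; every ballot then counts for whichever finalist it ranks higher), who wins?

Round 1 first-place votes: Ivy 43, Ben 0, Uma 27, Liam 21. Ivy and Uma advance.
Runoff: Ivy is ranked above Uma on 43 ballots, Uma above Ivy on 48.

Uma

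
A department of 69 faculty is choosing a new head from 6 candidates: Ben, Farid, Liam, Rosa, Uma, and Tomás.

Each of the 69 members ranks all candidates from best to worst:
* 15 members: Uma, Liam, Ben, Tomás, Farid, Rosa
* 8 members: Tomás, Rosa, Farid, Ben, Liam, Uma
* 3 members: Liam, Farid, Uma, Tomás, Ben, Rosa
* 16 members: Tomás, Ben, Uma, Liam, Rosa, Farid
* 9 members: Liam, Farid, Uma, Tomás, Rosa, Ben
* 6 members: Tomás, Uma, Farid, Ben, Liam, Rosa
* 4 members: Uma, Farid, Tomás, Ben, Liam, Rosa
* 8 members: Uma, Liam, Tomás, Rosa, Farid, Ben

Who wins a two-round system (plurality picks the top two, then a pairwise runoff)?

Round 1 first-place votes: Ben 0, Farid 0, Liam 12, Rosa 0, Uma 27, Tomás 30. Tomás and Uma advance.
Runoff: Tomás is ranked above Uma on 30 ballots, Uma above Tomás on 39.

Uma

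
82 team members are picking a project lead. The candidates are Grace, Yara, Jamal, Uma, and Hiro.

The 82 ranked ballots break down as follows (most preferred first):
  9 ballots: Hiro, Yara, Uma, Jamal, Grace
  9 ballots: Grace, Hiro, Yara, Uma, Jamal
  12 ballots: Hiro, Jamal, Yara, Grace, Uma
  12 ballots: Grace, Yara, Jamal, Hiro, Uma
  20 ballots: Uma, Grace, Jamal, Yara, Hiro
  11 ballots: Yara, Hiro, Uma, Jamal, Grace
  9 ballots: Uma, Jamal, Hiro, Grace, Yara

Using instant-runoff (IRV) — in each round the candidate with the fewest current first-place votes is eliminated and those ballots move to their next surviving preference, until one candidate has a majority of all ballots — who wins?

Hiro

Round 1: Grace 21, Yara 11, Jamal 0, Uma 29, Hiro 21. Jamal eliminated.
Round 2: Grace 21, Yara 11, Uma 29, Hiro 21. Yara eliminated.
Round 3: Grace 21, Uma 29, Hiro 32. Grace eliminated.
Round 4: Uma 29, Hiro 53. Hiro has a majority (≥42).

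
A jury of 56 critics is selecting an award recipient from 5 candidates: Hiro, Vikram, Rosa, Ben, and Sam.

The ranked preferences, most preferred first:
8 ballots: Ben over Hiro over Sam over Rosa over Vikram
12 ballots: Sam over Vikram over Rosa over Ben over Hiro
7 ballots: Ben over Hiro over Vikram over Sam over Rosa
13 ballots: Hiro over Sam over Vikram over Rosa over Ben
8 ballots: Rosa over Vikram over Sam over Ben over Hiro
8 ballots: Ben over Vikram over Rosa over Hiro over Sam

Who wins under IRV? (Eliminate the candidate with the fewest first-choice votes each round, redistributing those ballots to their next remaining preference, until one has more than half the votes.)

Round 1: Hiro 13, Vikram 0, Rosa 8, Ben 23, Sam 12. Vikram eliminated.
Round 2: Hiro 13, Rosa 8, Ben 23, Sam 12. Rosa eliminated.
Round 3: Hiro 13, Ben 23, Sam 20. Hiro eliminated.
Round 4: Ben 23, Sam 33. Sam has a majority (≥29).

Sam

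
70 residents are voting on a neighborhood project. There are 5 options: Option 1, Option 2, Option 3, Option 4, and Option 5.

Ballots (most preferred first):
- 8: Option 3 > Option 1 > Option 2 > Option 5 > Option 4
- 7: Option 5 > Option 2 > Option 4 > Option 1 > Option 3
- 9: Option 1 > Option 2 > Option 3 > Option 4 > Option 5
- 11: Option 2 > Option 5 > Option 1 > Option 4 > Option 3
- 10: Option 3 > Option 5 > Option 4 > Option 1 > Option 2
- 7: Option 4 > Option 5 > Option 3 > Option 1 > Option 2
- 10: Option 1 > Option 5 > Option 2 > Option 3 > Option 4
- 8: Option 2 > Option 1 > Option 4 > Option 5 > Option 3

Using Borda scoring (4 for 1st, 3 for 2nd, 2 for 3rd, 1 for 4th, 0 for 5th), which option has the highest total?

Option 1: 8×3 + 7×1 + 9×4 + 11×2 + 10×1 + 7×1 + 10×4 + 8×3 = 170
Option 2: 8×2 + 7×3 + 9×3 + 11×4 + 10×0 + 7×0 + 10×2 + 8×4 = 160
Option 3: 8×4 + 7×0 + 9×2 + 11×0 + 10×4 + 7×2 + 10×1 + 8×0 = 114
Option 4: 8×0 + 7×2 + 9×1 + 11×1 + 10×2 + 7×4 + 10×0 + 8×2 = 98
Option 5: 8×1 + 7×4 + 9×0 + 11×3 + 10×3 + 7×3 + 10×3 + 8×1 = 158

Option 1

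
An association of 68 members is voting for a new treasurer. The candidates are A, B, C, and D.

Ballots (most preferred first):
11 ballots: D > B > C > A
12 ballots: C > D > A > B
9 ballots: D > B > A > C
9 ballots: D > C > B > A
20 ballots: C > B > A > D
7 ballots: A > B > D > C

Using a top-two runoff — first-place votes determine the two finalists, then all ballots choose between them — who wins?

Round 1 first-place votes: A 7, B 0, C 32, D 29. C and D advance.
Runoff: C is ranked above D on 32 ballots, D above C on 36.

D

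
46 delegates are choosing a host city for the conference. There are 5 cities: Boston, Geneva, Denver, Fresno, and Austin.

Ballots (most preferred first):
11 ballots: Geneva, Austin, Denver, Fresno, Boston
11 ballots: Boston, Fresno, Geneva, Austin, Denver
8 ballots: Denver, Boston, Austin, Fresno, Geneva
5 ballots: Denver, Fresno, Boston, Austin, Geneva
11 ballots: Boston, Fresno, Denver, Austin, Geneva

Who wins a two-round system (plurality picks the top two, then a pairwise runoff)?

Round 1 first-place votes: Boston 22, Geneva 11, Denver 13, Fresno 0, Austin 0. Boston and Denver advance.
Runoff: Boston is ranked above Denver on 22 ballots, Denver above Boston on 24.

Denver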